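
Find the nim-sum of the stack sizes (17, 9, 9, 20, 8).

13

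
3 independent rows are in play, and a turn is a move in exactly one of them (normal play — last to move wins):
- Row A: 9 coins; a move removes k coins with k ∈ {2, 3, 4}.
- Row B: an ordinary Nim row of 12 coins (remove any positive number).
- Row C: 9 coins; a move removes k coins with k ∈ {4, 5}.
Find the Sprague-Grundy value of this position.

Build the Grundy sequence for row A with g(k) = mex{g(k−s) : s ∈ {2, 3, 4}, s ≤ k}:
k:     0  1  2  3  4  5  6  7  8  9
g(k):  0  0  1  1  2  2  0  0  1  1
So g(9) = 1.
Row B is a plain Nim row of size 12, so its Grundy value is 12.
Grundy values for row C (subtraction set {4, 5}):
k:     0  1  2  3  4  5  6  7  8  9
g(k):  0  0  0  0  1  1  1  1  2  0
So g(9) = 0.
The value of a disjunctive sum is the nim-sum of the parts.
Combined value = 1 ⊕ 12 ⊕ 0 = 13.

13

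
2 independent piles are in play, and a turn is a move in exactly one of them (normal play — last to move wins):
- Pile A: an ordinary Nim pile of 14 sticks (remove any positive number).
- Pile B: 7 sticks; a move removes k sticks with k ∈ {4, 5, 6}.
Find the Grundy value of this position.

Pile A is a plain Nim pile of size 14, so its Grundy value is 14.
Build the Grundy sequence for pile B with g(k) = mex{g(k−s) : s ∈ {4, 5, 6}, s ≤ k}:
g(0) = mex{} = 0
g(1) = mex{} = 0
g(2) = mex{} = 0
g(3) = mex{} = 0
g(4) = mex{0} = 1
g(5) = mex{0} = 1
g(6) = mex{0} = 1
g(7) = mex{0} = 1
So g(7) = 1.
By the Sprague-Grundy theorem, the Grundy value of a sum of independent games is the XOR of the component values.
Combined value = 14 XOR 1 = 15.

15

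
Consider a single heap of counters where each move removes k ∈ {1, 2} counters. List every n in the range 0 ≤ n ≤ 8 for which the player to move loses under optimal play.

0, 3, 6

Build the Grundy sequence with g(k) = mex{g(k−s) : s ∈ {1, 2}, s ≤ k}:
g(0) = mex{} = 0
g(1) = mex{0} = 1
g(2) = mex{0,1} = 2
g(3) = mex{1,2} = 0
g(4) = mex{0,2} = 1
g(5) = mex{0,1} = 2
g(6) = mex{1,2} = 0
g(7) = mex{0,2} = 1
g(8) = mex{0,1} = 2
The P-positions (g = 0) in 0..8 are 0, 3, 6.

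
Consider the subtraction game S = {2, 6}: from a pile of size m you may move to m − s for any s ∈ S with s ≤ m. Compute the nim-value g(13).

0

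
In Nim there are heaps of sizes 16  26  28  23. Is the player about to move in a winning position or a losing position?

Write each in binary and XOR column by column:
  10000  (16)
  11010  (26)
  11100  (28)
  10111  (23)
  -----
  00001  (1)
The nim-sum is 1 ≠ 0, so this is an N-position: the player to move can win.

Winning position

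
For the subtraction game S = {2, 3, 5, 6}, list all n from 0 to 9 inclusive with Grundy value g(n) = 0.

0, 1, 8, 9

Grundy values for subtraction set {2, 3, 5, 6}:
g(0) = mex{} = 0
g(1) = mex{} = 0
g(2) = mex{0} = 1
g(3) = mex{0} = 1
g(4) = mex{0,1} = 2
g(5) = mex{0,1} = 2
g(6) = mex{0,1,2} = 3
g(7) = mex{0,1,2} = 3
g(8) = mex{1,2,3} = 0
g(9) = mex{1,2,3} = 0
The P-positions (g = 0) in 0..9 are 0, 1, 8, 9.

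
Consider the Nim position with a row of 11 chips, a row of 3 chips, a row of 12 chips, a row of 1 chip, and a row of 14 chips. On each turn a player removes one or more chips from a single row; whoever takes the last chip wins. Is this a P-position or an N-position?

N-position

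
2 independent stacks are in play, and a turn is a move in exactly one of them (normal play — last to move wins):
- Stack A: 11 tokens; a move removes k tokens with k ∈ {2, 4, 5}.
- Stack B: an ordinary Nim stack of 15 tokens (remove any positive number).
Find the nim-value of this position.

For stack A, compute g(0), g(1), … with moves {2, 4, 5}:
g(0) = mex{} = 0
g(1) = mex{} = 0
g(2) = mex{0} = 1
g(3) = mex{0} = 1
g(4) = mex{0,1} = 2
g(5) = mex{0,1} = 2
g(6) = mex{0,1,2} = 3
g(7) = mex{1,2} = 0
g(8) = mex{1,2,3} = 0
g(9) = mex{0,2} = 1
g(10) = mex{0,2,3} = 1
g(11) = mex{0,1,3} = 2
So g(11) = 2.
Stack B is a plain Nim stack of size 15, so its Grundy value is 15.
The value of a disjunctive sum is the nim-sum of the parts.
Combined value = 2 XOR 15 = 13.

13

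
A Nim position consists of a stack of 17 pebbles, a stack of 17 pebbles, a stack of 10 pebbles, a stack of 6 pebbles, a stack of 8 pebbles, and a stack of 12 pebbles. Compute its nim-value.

8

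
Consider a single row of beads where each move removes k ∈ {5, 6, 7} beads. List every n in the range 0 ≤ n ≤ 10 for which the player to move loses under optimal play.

0, 1, 2, 3, 4

Build the Grundy sequence with g(k) = mex{g(k−s) : s ∈ {5, 6, 7}, s ≤ k}:
g(0) = mex{} = 0
g(1) = mex{} = 0
g(2) = mex{} = 0
g(3) = mex{} = 0
g(4) = mex{} = 0
g(5) = mex{0} = 1
g(6) = mex{0} = 1
g(7) = mex{0} = 1
g(8) = mex{0} = 1
g(9) = mex{0} = 1
g(10) = mex{0,1} = 2
The P-positions (g = 0) in 0..10 are 0, 1, 2, 3, 4.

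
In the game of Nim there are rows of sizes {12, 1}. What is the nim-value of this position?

Compute the nim-sum pairwise:
12 XOR 1 = 13

13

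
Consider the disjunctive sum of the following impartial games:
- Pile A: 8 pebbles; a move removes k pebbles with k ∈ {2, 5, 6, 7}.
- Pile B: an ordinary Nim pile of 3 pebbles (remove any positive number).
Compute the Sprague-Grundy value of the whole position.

1

Grundy values for pile A (subtraction set {2, 5, 6, 7}):
g(0) = mex{} = 0
g(1) = mex{} = 0
g(2) = mex{0} = 1
g(3) = mex{0} = 1
g(4) = mex{1} = 0
g(5) = mex{0,1} = 2
g(6) = mex{0} = 1
g(7) = mex{0,1,2} = 3
g(8) = mex{0,1} = 2
So g(8) = 2.
Pile B is a plain Nim pile of size 3, so its Grundy value is 3.
The value of a disjunctive sum is the nim-sum of the parts.
Combined value = 2 XOR 3 = 1.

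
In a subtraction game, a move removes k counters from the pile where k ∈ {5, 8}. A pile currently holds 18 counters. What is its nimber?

Grundy values for subtraction set {5, 8}:
k:     0  1  2  3  4  5  6  7  8  9 10 11 12 13 14 15 16 17 18
g(k):  0  0  0  0  0  1  1  1  1  1  2  2  2  0  0  0  0  0  1
So g(18) = 1.

1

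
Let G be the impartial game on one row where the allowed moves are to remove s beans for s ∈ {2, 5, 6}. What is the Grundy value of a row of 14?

1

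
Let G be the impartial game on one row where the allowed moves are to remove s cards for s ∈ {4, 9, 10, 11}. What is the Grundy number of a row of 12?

Compute g(0), g(1), … for moves {4, 9, 10, 11}:
g(0) = mex{} = 0
g(1) = mex{} = 0
g(2) = mex{} = 0
g(3) = mex{} = 0
g(4) = mex{0} = 1
g(5) = mex{0} = 1
g(6) = mex{0} = 1
g(7) = mex{0} = 1
g(8) = mex{1} = 0
g(9) = mex{0,1} = 2
g(10) = mex{0,1} = 2
g(11) = mex{0,1} = 2
g(12) = mex{0} = 1
So g(12) = 1.

1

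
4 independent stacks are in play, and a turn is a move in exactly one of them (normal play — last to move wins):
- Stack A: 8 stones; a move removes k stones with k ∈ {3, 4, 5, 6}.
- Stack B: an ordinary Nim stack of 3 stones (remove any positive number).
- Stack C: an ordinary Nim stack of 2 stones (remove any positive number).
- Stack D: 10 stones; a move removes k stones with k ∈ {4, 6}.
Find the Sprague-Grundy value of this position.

For stack A, compute g(0), g(1), … with moves {3, 4, 5, 6}:
g(0) = mex{} = 0
g(1) = mex{} = 0
g(2) = mex{} = 0
g(3) = mex{0} = 1
g(4) = mex{0} = 1
g(5) = mex{0} = 1
g(6) = mex{0,1} = 2
g(7) = mex{0,1} = 2
g(8) = mex{0,1} = 2
So g(8) = 2.
Stack B is a plain Nim stack of size 3, so its Grundy value is 3.
Stack C is a plain Nim stack of size 2, so its Grundy value is 2.
Build the Grundy sequence for stack D with g(k) = mex{g(k−s) : s ∈ {4, 6}, s ≤ k}:
g(0) = mex{} = 0
g(1) = mex{} = 0
g(2) = mex{} = 0
g(3) = mex{} = 0
g(4) = mex{0} = 1
g(5) = mex{0} = 1
g(6) = mex{0} = 1
g(7) = mex{0} = 1
g(8) = mex{0,1} = 2
g(9) = mex{0,1} = 2
g(10) = mex{1} = 0
So g(10) = 0.
The value of a disjunctive sum is the nim-sum of the parts.
Combined value = 2 XOR 3 XOR 2 XOR 0 = 3.

3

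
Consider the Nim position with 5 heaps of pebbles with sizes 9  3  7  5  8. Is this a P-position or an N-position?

In binary:
  1001  (9)
  0011  (3)
  0111  (7)
  0101  (5)
  1000  (8)
  ----
  0000  (0)
The nim-sum is 0, so this is a P-position: the player to move is in a losing position under optimal play.

P-position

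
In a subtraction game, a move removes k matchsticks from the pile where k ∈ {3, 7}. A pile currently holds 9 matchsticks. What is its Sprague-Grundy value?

1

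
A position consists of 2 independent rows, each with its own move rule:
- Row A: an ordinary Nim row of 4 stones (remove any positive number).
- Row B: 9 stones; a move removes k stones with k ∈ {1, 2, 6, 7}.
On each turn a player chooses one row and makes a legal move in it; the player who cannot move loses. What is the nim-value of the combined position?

Row A is a plain Nim row of size 4, so its Grundy value is 4.
Build the Grundy sequence for row B with g(k) = mex{g(k−s) : s ∈ {1, 2, 6, 7}, s ≤ k}:
g(0) = mex{} = 0
g(1) = mex{0} = 1
g(2) = mex{0,1} = 2
g(3) = mex{1,2} = 0
g(4) = mex{0,2} = 1
g(5) = mex{0,1} = 2
g(6) = mex{0,1,2} = 3
g(7) = mex{0,1,2,3} = 4
g(8) = mex{1,2,3,4} = 0
g(9) = mex{0,2,4} = 1
So g(9) = 1.
The value of a disjunctive sum is the nim-sum of the parts.
Combined value = 4 XOR 1 = 5.

5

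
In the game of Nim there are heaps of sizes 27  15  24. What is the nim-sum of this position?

Nim-sum: 27 XOR 15 XOR 24 = 12.

12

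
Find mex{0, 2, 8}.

0 is in the set but 1 is not, so the mex is 1.

1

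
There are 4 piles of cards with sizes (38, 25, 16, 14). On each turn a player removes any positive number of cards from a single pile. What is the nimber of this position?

Bitwise XOR of the heap sizes:
  100110  (38)
  011001  (25)
  010000  (16)
  001110  (14)
  ------
  100001  (33)

33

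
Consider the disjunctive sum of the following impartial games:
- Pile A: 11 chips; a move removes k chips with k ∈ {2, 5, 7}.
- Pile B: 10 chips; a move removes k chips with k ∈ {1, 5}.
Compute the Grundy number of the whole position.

3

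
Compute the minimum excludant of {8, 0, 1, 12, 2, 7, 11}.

The values 0, 1, 2 are all present; 3 is the first non-negative integer missing from the set.

3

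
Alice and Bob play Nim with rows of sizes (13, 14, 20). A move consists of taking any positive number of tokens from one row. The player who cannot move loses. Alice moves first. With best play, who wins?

Compute the nim-sum pairwise:
13 ^ 14 = 3
3 ^ 20 = 23
The nim-sum is 23 ≠ 0, so this is an N-position: the player to move can win; Alice has a winning move.

Alice wins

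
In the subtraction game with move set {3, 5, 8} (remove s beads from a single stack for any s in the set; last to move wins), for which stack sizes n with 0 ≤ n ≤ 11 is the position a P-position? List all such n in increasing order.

0, 1, 2, 11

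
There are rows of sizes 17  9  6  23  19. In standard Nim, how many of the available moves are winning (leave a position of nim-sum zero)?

Compute the nim-sum pairwise:
17 ⊕ 9 = 24
24 ⊕ 6 = 30
30 ⊕ 23 = 9
9 ⊕ 19 = 26
The overall nim-sum is X = 26. A row of size p has a winning move iff p XOR X < p (reduce it to p XOR X).
  17: 17 XOR 26 = 11 < 17 — winning move (to 11).
  9: 9 XOR 26 = 19 ≥ 9 — no move.
  6: 6 XOR 26 = 28 ≥ 6 — no move.
  23: 23 XOR 26 = 13 < 23 — winning move (to 13).
  19: 19 XOR 26 = 9 < 19 — winning move (to 9).
That gives 3 winning moves.

3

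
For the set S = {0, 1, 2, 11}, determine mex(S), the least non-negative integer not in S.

The values 0, 1, 2 are all present; 3 is the first non-negative integer missing from the set.

3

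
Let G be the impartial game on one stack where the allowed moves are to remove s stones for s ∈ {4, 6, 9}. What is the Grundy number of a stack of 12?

3

Compute g(0), g(1), … for moves {4, 6, 9}:
k:     0  1  2  3  4  5  6  7  8  9 10 11 12
g(k):  0  0  0  0  1  1  1  1  2  2  2  2  3
So g(12) = 3.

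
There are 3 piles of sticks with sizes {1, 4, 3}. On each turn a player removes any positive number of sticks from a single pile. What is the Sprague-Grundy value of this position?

6

Nim-sum: 1 XOR 4 XOR 3 = 6.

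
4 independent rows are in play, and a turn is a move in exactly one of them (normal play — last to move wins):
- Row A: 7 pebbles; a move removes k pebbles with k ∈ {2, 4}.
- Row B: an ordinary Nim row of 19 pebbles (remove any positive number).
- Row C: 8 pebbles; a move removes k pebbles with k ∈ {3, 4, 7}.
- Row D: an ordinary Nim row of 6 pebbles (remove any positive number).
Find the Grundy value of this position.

For row A, compute g(0), g(1), … with moves {2, 4}:
g(0) = mex{} = 0
g(1) = mex{} = 0
g(2) = mex{0} = 1
g(3) = mex{0} = 1
g(4) = mex{0,1} = 2
g(5) = mex{0,1} = 2
g(6) = mex{1,2} = 0
g(7) = mex{1,2} = 0
So g(7) = 0.
Row B is a plain Nim row of size 19, so its Grundy value is 19.
Build the Grundy sequence for row C with g(k) = mex{g(k−s) : s ∈ {3, 4, 7}, s ≤ k}:
g(0) = mex{} = 0
g(1) = mex{} = 0
g(2) = mex{} = 0
g(3) = mex{0} = 1
g(4) = mex{0} = 1
g(5) = mex{0} = 1
g(6) = mex{0,1} = 2
g(7) = mex{0,1} = 2
g(8) = mex{0,1} = 2
So g(8) = 2.
Row D is a plain Nim row of size 6, so its Grundy value is 6.
By the Sprague-Grundy theorem, the Grundy value of a sum of independent games is the XOR of the component values.
Combined value = 0 XOR 19 XOR 2 XOR 6 = 23.

23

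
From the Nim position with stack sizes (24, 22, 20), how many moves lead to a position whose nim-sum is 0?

3

In binary:
  11000  (24)
  10110  (22)
  10100  (20)
  -----
  11010  (26)
The overall nim-sum is X = 26. A stack of size p has a winning move iff p XOR X < p (reduce it to p XOR X).
  24: 24 XOR 26 = 2 < 24 — winning move (to 2).
  22: 22 XOR 26 = 12 < 22 — winning move (to 12).
  20: 20 XOR 26 = 14 < 20 — winning move (to 14).
That gives 3 winning moves.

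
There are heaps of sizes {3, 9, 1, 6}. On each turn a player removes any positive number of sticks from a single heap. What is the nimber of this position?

Compute the nim-sum pairwise:
3 ⊕ 9 = 10
10 ⊕ 1 = 11
11 ⊕ 6 = 13

13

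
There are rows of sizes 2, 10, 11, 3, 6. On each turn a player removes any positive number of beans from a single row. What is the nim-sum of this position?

6

Write each in binary and XOR column by column:
  0010  (2)
  1010  (10)
  1011  (11)
  0011  (3)
  0110  (6)
  ----
  0110  (6)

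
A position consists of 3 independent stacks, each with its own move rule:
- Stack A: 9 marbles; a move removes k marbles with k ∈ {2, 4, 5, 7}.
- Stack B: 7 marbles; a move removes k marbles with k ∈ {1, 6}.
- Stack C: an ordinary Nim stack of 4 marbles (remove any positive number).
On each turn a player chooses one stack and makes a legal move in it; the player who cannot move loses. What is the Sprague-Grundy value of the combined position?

4

For stack A, compute g(0), g(1), … with moves {2, 4, 5, 7}:
k:     0  1  2  3  4  5  6  7  8  9
g(k):  0  0  1  1  2  2  3  3  4  0
So g(9) = 0.
For stack B, compute g(0), g(1), … with moves {1, 6}:
g(0) = mex{} = 0
g(1) = mex{0} = 1
g(2) = mex{1} = 0
g(3) = mex{0} = 1
g(4) = mex{1} = 0
g(5) = mex{0} = 1
g(6) = mex{0,1} = 2
g(7) = mex{1,2} = 0
So g(7) = 0.
Stack C is a plain Nim stack of size 4, so its Grundy value is 4.
By the Sprague-Grundy theorem, the Grundy value of a sum of independent games is the XOR of the component values.
Combined value = 0 XOR 0 XOR 4 = 4.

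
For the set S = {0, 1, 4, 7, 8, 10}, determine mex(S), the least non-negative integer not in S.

2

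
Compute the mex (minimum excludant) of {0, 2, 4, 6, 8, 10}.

1

0 is in the set but 1 is not, so the mex is 1.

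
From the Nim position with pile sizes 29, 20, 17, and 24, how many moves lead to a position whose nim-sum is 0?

0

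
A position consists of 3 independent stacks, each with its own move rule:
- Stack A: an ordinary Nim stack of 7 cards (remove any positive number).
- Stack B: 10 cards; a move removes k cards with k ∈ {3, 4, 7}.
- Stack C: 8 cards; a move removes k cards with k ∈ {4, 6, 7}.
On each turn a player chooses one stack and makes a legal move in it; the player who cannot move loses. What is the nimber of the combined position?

5

Stack A is a plain Nim stack of size 7, so its Grundy value is 7.
Grundy values for stack B (subtraction set {3, 4, 7}):
k:     0  1  2  3  4  5  6  7  8  9 10
g(k):  0  0  0  1  1  1  2  2  2  3  0
So g(10) = 0.
For stack C, compute g(0), g(1), … with moves {4, 6, 7}:
k:     0  1  2  3  4  5  6  7  8
g(k):  0  0  0  0  1  1  1  1  2
So g(8) = 2.
The value of a disjunctive sum is the nim-sum of the parts.
Combined value = 7 XOR 0 XOR 2 = 5.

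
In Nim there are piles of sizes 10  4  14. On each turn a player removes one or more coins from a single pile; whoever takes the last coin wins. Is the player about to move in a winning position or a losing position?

Losing position

Nim-sum: 10 ^ 4 ^ 14 = 0.
The nim-sum is 0, so this is a P-position: the player to move is in a losing position under optimal play.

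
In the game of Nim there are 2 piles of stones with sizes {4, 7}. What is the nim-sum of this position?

3

Nim-sum: 4 ^ 7 = 3.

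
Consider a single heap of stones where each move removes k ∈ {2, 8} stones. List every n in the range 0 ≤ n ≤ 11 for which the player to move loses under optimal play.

0, 1, 4, 5, 10, 11

Grundy values for subtraction set {2, 8}:
g(0) = mex{} = 0
g(1) = mex{} = 0
g(2) = mex{0} = 1
g(3) = mex{0} = 1
g(4) = mex{1} = 0
g(5) = mex{1} = 0
g(6) = mex{0} = 1
g(7) = mex{0} = 1
g(8) = mex{0,1} = 2
g(9) = mex{0,1} = 2
g(10) = mex{1,2} = 0
g(11) = mex{1,2} = 0
The P-positions (g = 0) in 0..11 are 0, 1, 4, 5, 10, 11.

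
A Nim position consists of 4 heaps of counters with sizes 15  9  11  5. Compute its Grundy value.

8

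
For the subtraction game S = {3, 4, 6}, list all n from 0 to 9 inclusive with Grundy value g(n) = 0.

0, 1, 2, 9

Compute g(0), g(1), … for moves {3, 4, 6}:
g(0) = mex{} = 0
g(1) = mex{} = 0
g(2) = mex{} = 0
g(3) = mex{0} = 1
g(4) = mex{0} = 1
g(5) = mex{0} = 1
g(6) = mex{0,1} = 2
g(7) = mex{0,1} = 2
g(8) = mex{0,1} = 2
g(9) = mex{1,2} = 0
The P-positions (g = 0) in 0..9 are 0, 1, 2, 9.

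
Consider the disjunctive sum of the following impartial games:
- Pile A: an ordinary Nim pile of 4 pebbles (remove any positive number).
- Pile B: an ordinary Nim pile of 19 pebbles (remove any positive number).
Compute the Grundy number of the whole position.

Pile A is a plain Nim pile of size 4, so its Grundy value is 4.
Pile B is a plain Nim pile of size 19, so its Grundy value is 19.
The value of a disjunctive sum is the nim-sum of the parts.
Combined value = 4 XOR 19 = 23.

23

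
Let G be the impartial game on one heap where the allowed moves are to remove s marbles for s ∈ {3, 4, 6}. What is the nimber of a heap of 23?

Grundy values for subtraction set {3, 4, 6}:
k:     0  1  2  3  4  5  6  7  8  9 10 11 12 13 14 15 16 17 18 19 20 21 22 23
g(k):  0  0  0  1  1  1  2  2  2  0  0  0  1  1  1  2  2  2  0  0  0  1  1  1
So g(23) = 1.

1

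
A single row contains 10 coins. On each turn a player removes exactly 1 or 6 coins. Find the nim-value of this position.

Build the Grundy sequence with g(k) = mex{g(k−s) : s ∈ {1, 6}, s ≤ k}:
k:     0  1  2  3  4  5  6  7  8  9 10
g(k):  0  1  0  1  0  1  2  0  1  0  1
So g(10) = 1.

1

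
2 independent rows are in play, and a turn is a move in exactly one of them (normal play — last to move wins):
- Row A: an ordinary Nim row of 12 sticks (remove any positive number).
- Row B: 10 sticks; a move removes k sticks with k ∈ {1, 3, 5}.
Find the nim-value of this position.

12

Row A is a plain Nim row of size 12, so its Grundy value is 12.
For row B, compute g(0), g(1), … with moves {1, 3, 5}:
k:     0  1  2  3  4  5  6  7  8  9 10
g(k):  0  1  0  1  0  1  0  1  0  1  0
So g(10) = 0.
The value of a disjunctive sum is the nim-sum of the parts.
Combined value = 12 XOR 0 = 12.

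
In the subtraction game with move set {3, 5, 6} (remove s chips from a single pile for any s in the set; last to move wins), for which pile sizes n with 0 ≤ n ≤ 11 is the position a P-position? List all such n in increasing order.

Compute g(0), g(1), … for moves {3, 5, 6}:
k:     0  1  2  3  4  5  6  7  8  9 10 11
g(k):  0  0  0  1  1  1  2  2  2  0  0  0
The P-positions (g = 0) in 0..11 are 0, 1, 2, 9, 10, 11.

0, 1, 2, 9, 10, 11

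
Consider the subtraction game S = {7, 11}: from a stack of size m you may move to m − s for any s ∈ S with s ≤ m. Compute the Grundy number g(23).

Grundy values for subtraction set {7, 11}:
k:     0  1  2  3  4  5  6  7  8  9 10 11 12 13 14 15 16 17 18 19 20 21 22 23
g(k):  0  0  0  0  0  0  0  1  1  1  1  1  1  1  2  2  2  2  0  0  0  0  0  0
So g(23) = 0.

0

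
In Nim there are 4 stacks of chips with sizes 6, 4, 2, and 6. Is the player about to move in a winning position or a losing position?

Write each in binary and XOR column by column:
  110  (6)
  100  (4)
  010  (2)
  110  (6)
  ---
  110  (6)
The nim-sum is 6 ≠ 0, so this is an N-position: the player to move can win.

Winning position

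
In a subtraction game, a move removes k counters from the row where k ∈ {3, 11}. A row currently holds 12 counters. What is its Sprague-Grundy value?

Compute g(0), g(1), … for moves {3, 11}:
k:     0  1  2  3  4  5  6  7  8  9 10 11 12
g(k):  0  0  0  1  1  1  0  0  0  1  1  1  2
So g(12) = 2.

2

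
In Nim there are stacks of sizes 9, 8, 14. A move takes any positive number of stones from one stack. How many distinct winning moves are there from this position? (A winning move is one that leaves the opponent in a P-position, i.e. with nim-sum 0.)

3

Bitwise XOR of the heap sizes:
  1001  (9)
  1000  (8)
  1110  (14)
  ----
  1111  (15)
The overall nim-sum is X = 15. A stack of size p has a winning move iff p XOR X < p (reduce it to p XOR X).
  9: 9 XOR 15 = 6 < 9 — winning move (to 6).
  8: 8 XOR 15 = 7 < 8 — winning move (to 7).
  14: 14 XOR 15 = 1 < 14 — winning move (to 1).
That gives 3 winning moves.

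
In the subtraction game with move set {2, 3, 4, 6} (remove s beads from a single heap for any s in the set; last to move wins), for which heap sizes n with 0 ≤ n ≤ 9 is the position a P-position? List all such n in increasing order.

0, 1, 8, 9

Grundy values for subtraction set {2, 3, 4, 6}:
k:     0  1  2  3  4  5  6  7  8  9
g(k):  0  0  1  1  2  2  3  3  0  0
The P-positions (g = 0) in 0..9 are 0, 1, 8, 9.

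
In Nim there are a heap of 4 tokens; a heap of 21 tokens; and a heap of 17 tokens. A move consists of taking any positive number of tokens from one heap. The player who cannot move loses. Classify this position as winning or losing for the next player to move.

Losing position

Compute the nim-sum pairwise:
4 XOR 21 = 17
17 XOR 17 = 0
The nim-sum is 0, so this is a P-position: the player to move is in a losing position under optimal play.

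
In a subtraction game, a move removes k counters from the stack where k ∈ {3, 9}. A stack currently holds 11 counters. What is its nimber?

1

Build the Grundy sequence with g(k) = mex{g(k−s) : s ∈ {3, 9}, s ≤ k}:
g(0) = mex{} = 0
g(1) = mex{} = 0
g(2) = mex{} = 0
g(3) = mex{0} = 1
g(4) = mex{0} = 1
g(5) = mex{0} = 1
g(6) = mex{1} = 0
g(7) = mex{1} = 0
g(8) = mex{1} = 0
g(9) = mex{0} = 1
g(10) = mex{0} = 1
g(11) = mex{0} = 1
So g(11) = 1.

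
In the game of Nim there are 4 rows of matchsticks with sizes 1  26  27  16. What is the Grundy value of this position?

16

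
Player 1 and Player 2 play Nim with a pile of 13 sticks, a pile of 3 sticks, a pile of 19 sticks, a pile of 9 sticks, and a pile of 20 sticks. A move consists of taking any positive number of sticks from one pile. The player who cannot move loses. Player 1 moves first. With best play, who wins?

Player 2 wins

In binary:
  01101  (13)
  00011  (3)
  10011  (19)
  01001  (9)
  10100  (20)
  -----
  00000  (0)
The nim-sum is 0, so this is a P-position: the player to move is in a losing position under optimal play; Player 1 is about to move from it and so loses — Player 2 wins.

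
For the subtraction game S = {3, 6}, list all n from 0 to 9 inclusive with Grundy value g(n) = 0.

0, 1, 2, 9

Build the Grundy sequence with g(k) = mex{g(k−s) : s ∈ {3, 6}, s ≤ k}:
k:     0  1  2  3  4  5  6  7  8  9
g(k):  0  0  0  1  1  1  2  2  2  0
The P-positions (g = 0) in 0..9 are 0, 1, 2, 9.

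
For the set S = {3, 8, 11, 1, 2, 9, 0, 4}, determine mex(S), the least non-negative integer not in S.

The values 0, 1, 2, 3, 4 are all present; 5 is the first non-negative integer missing from the set.

5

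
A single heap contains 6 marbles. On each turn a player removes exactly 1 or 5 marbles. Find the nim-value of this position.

0

Compute g(0), g(1), … for moves {1, 5}:
k:     0  1  2  3  4  5  6
g(k):  0  1  0  1  0  1  0
So g(6) = 0.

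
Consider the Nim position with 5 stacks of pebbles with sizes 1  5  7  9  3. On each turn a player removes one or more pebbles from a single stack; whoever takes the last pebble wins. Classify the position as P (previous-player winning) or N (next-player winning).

Nim-sum: 1 XOR 5 XOR 7 XOR 9 XOR 3 = 9.
The nim-sum is 9 ≠ 0, so this is an N-position: the player to move can win.

N-position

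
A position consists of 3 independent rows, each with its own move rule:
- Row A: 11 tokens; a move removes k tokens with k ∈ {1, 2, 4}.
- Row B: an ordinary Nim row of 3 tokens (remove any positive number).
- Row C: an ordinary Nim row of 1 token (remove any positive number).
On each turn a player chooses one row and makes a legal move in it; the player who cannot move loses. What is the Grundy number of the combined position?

0

Grundy values for row A (subtraction set {1, 2, 4}):
k:     0  1  2  3  4  5  6  7  8  9 10 11
g(k):  0  1  2  0  1  2  0  1  2  0  1  2
So g(11) = 2.
Row B is a plain Nim row of size 3, so its Grundy value is 3.
Row C is a plain Nim row of size 1, so its Grundy value is 1.
By the Sprague-Grundy theorem, the Grundy value of a sum of independent games is the XOR of the component values.
Combined value = 2 XOR 3 XOR 1 = 0.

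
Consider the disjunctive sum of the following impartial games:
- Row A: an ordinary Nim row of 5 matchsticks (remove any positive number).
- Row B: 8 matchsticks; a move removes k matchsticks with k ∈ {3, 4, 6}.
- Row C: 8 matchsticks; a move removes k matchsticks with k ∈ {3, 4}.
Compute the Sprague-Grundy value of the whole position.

7

Row A is a plain Nim row of size 5, so its Grundy value is 5.
Grundy values for row B (subtraction set {3, 4, 6}):
g(0) = mex{} = 0
g(1) = mex{} = 0
g(2) = mex{} = 0
g(3) = mex{0} = 1
g(4) = mex{0} = 1
g(5) = mex{0} = 1
g(6) = mex{0,1} = 2
g(7) = mex{0,1} = 2
g(8) = mex{0,1} = 2
So g(8) = 2.
Build the Grundy sequence for row C with g(k) = mex{g(k−s) : s ∈ {3, 4}, s ≤ k}:
g(0) = mex{} = 0
g(1) = mex{} = 0
g(2) = mex{} = 0
g(3) = mex{0} = 1
g(4) = mex{0} = 1
g(5) = mex{0} = 1
g(6) = mex{0,1} = 2
g(7) = mex{1} = 0
g(8) = mex{1} = 0
So g(8) = 0.
By the Sprague-Grundy theorem, the Grundy value of a sum of independent games is the XOR of the component values.
Combined value = 5 XOR 2 XOR 0 = 7.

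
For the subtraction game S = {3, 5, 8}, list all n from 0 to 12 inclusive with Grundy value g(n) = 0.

0, 1, 2, 11, 12

Grundy values for subtraction set {3, 5, 8}:
k:     0  1  2  3  4  5  6  7  8  9 10 11 12
g(k):  0  0  0  1  1  1  2  2  2  3  3  0  0
The P-positions (g = 0) in 0..12 are 0, 1, 2, 11, 12.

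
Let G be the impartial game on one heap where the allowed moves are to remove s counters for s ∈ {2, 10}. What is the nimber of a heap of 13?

0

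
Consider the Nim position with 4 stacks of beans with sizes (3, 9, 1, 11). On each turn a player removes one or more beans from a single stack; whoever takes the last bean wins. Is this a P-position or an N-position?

P-position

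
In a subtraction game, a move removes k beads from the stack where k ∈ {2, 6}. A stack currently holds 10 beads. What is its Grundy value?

Compute g(0), g(1), … for moves {2, 6}:
k:     0  1  2  3  4  5  6  7  8  9 10
g(k):  0  0  1  1  0  0  1  1  0  0  1
So g(10) = 1.

1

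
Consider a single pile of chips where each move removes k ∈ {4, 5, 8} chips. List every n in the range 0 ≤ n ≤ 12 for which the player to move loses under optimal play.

Compute g(0), g(1), … for moves {4, 5, 8}:
k:     0  1  2  3  4  5  6  7  8  9 10 11 12
g(k):  0  0  0  0  1  1  1  1  2  2  2  2  0
The P-positions (g = 0) in 0..12 are 0, 1, 2, 3, 12.

0, 1, 2, 3, 12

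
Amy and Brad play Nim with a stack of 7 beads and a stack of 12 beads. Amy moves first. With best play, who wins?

Nim-sum: 7 ⊕ 12 = 11.
The nim-sum is 11 ≠ 0, so this is an N-position: the player to move can win; Amy has a winning move.

Amy wins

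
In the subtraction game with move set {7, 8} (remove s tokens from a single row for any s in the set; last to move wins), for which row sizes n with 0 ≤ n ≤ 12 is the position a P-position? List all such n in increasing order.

0, 1, 2, 3, 4, 5, 6

Grundy values for subtraction set {7, 8}:
k:     0  1  2  3  4  5  6  7  8  9 10 11 12
g(k):  0  0  0  0  0  0  0  1  1  1  1  1  1
The P-positions (g = 0) in 0..12 are 0, 1, 2, 3, 4, 5, 6.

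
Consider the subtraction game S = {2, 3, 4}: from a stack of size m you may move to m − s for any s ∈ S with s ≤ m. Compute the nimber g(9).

Build the Grundy sequence with g(k) = mex{g(k−s) : s ∈ {2, 3, 4}, s ≤ k}:
g(0) = mex{} = 0
g(1) = mex{} = 0
g(2) = mex{0} = 1
g(3) = mex{0} = 1
g(4) = mex{0,1} = 2
g(5) = mex{0,1} = 2
g(6) = mex{1,2} = 0
g(7) = mex{1,2} = 0
g(8) = mex{0,2} = 1
g(9) = mex{0,2} = 1
So g(9) = 1.

1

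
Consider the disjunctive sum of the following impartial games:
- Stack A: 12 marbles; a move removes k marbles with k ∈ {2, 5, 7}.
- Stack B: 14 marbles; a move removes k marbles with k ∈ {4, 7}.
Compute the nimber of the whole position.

1

For stack A, compute g(0), g(1), … with moves {2, 5, 7}:
k:     0  1  2  3  4  5  6  7  8  9 10 11 12
g(k):  0  0  1  1  0  2  1  3  2  2  0  3  1
So g(12) = 1.
For stack B, compute g(0), g(1), … with moves {4, 7}:
k:     0  1  2  3  4  5  6  7  8  9 10 11 12 13 14
g(k):  0  0  0  0  1  1  1  1  2  2  2  0  0  0  0
So g(14) = 0.
The value of a disjunctive sum is the nim-sum of the parts.
Combined value = 1 XOR 0 = 1.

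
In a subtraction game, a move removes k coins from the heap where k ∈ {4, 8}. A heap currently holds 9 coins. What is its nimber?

2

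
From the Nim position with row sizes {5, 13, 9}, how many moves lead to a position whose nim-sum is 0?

3

In binary:
  0101  (5)
  1101  (13)
  1001  (9)
  ----
  0001  (1)
The overall nim-sum is X = 1. A row of size p has a winning move iff p XOR X < p (reduce it to p XOR X).
  5: 5 XOR 1 = 4 < 5 — winning move (to 4).
  13: 13 XOR 1 = 12 < 13 — winning move (to 12).
  9: 9 XOR 1 = 8 < 9 — winning move (to 8).
That gives 3 winning moves.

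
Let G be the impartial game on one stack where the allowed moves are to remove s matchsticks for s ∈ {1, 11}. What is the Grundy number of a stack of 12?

0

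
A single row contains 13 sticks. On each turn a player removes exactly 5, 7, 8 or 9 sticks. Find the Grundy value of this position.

2

Compute g(0), g(1), … for moves {5, 7, 8, 9}:
k:     0  1  2  3  4  5  6  7  8  9 10 11 12 13
g(k):  0  0  0  0  0  1  1  1  1  1  2  2  2  2
So g(13) = 2.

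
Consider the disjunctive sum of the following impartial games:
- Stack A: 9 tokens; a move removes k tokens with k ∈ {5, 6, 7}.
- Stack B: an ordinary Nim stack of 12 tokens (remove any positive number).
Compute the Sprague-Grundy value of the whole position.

13

For stack A, compute g(0), g(1), … with moves {5, 6, 7}:
k:     0  1  2  3  4  5  6  7  8  9
g(k):  0  0  0  0  0  1  1  1  1  1
So g(9) = 1.
Stack B is a plain Nim stack of size 12, so its Grundy value is 12.
The value of a disjunctive sum is the nim-sum of the parts.
Combined value = 1 ⊕ 12 = 13.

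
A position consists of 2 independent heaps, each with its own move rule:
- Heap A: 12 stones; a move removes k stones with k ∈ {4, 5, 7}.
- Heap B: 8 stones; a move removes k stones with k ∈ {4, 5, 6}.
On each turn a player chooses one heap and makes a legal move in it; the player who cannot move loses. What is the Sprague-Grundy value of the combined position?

2

For heap A, compute g(0), g(1), … with moves {4, 5, 7}:
k:     0  1  2  3  4  5  6  7  8  9 10 11 12
g(k):  0  0  0  0  1  1  1  1  2  2  2  0  0
So g(12) = 0.
Build the Grundy sequence for heap B with g(k) = mex{g(k−s) : s ∈ {4, 5, 6}, s ≤ k}:
g(0) = mex{} = 0
g(1) = mex{} = 0
g(2) = mex{} = 0
g(3) = mex{} = 0
g(4) = mex{0} = 1
g(5) = mex{0} = 1
g(6) = mex{0} = 1
g(7) = mex{0} = 1
g(8) = mex{0,1} = 2
So g(8) = 2.
By the Sprague-Grundy theorem, the Grundy value of a sum of independent games is the XOR of the component values.
Combined value = 0 ⊕ 2 = 2.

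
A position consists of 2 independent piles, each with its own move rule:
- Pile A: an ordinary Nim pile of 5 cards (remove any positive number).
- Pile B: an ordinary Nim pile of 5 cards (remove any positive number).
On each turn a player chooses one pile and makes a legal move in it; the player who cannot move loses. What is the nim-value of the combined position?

0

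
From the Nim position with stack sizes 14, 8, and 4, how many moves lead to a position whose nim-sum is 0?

Nim-sum: 14 XOR 8 XOR 4 = 2.
The overall nim-sum is X = 2. A stack of size p has a winning move iff p XOR X < p (reduce it to p XOR X).
  14: 14 XOR 2 = 12 < 14 — winning move (to 12).
  8: 8 XOR 2 = 10 ≥ 8 — no move.
  4: 4 XOR 2 = 6 ≥ 4 — no move.
That gives 1 winning move.

1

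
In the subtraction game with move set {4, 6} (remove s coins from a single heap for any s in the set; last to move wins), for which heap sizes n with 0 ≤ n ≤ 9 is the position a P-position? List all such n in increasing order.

Grundy values for subtraction set {4, 6}:
k:     0  1  2  3  4  5  6  7  8  9
g(k):  0  0  0  0  1  1  1  1  2  2
The P-positions (g = 0) in 0..9 are 0, 1, 2, 3.

0, 1, 2, 3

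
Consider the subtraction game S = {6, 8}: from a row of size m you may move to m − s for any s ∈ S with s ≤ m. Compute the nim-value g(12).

Build the Grundy sequence with g(k) = mex{g(k−s) : s ∈ {6, 8}, s ≤ k}:
g(0) = mex{} = 0
g(1) = mex{} = 0
g(2) = mex{} = 0
g(3) = mex{} = 0
g(4) = mex{} = 0
g(5) = mex{} = 0
g(6) = mex{0} = 1
g(7) = mex{0} = 1
g(8) = mex{0} = 1
g(9) = mex{0} = 1
g(10) = mex{0} = 1
g(11) = mex{0} = 1
g(12) = mex{0,1} = 2
So g(12) = 2.

2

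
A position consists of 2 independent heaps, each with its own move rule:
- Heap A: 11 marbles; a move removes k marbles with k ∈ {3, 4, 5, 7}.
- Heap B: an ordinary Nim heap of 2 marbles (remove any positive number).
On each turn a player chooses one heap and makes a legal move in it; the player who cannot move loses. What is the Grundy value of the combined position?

2

For heap A, compute g(0), g(1), … with moves {3, 4, 5, 7}:
g(0) = mex{} = 0
g(1) = mex{} = 0
g(2) = mex{} = 0
g(3) = mex{0} = 1
g(4) = mex{0} = 1
g(5) = mex{0} = 1
g(6) = mex{0,1} = 2
g(7) = mex{0,1} = 2
g(8) = mex{0,1} = 2
g(9) = mex{0,1,2} = 3
g(10) = mex{1,2} = 0
g(11) = mex{1,2} = 0
So g(11) = 0.
Heap B is a plain Nim heap of size 2, so its Grundy value is 2.
By the Sprague-Grundy theorem, the Grundy value of a sum of independent games is the XOR of the component values.
Combined value = 0 XOR 2 = 2.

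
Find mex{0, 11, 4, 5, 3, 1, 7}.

The values 0, 1 are all present; 2 is the first non-negative integer missing from the set.

2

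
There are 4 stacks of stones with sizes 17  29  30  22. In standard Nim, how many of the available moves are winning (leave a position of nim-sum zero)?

Compute the nim-sum pairwise:
17 ⊕ 29 = 12
12 ⊕ 30 = 18
18 ⊕ 22 = 4
The overall nim-sum is X = 4. A stack of size p has a winning move iff p XOR X < p (reduce it to p XOR X).
  17: 17 XOR 4 = 21 ≥ 17 — no move.
  29: 29 XOR 4 = 25 < 29 — winning move (to 25).
  30: 30 XOR 4 = 26 < 30 — winning move (to 26).
  22: 22 XOR 4 = 18 < 22 — winning move (to 18).
That gives 3 winning moves.

3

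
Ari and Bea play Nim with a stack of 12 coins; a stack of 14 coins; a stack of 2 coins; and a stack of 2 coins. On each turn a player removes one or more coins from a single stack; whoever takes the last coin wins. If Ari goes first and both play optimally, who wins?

Nim-sum: 12 ^ 14 ^ 2 ^ 2 = 2.
The nim-sum is 2 ≠ 0, so this is an N-position: the player to move can win; Ari has a winning move.

Ari wins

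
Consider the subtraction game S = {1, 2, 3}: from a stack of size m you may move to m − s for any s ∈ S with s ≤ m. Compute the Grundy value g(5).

1

Compute g(0), g(1), … for moves {1, 2, 3}:
g(0) = mex{} = 0
g(1) = mex{0} = 1
g(2) = mex{0,1} = 2
g(3) = mex{0,1,2} = 3
g(4) = mex{1,2,3} = 0
g(5) = mex{0,2,3} = 1
So g(5) = 1.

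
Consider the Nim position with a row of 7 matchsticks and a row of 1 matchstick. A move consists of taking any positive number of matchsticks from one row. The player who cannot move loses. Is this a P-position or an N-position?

N-position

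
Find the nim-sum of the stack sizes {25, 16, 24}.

17

Bitwise XOR of the heap sizes:
  11001  (25)
  10000  (16)
  11000  (24)
  -----
  10001  (17)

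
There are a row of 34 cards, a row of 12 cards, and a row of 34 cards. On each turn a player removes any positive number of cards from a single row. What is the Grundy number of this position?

Compute the nim-sum pairwise:
34 XOR 12 = 46
46 XOR 34 = 12

12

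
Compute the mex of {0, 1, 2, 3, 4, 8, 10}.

5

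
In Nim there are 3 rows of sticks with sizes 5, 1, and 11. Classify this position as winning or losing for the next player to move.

Winning position

Bitwise XOR of the heap sizes:
  0101  (5)
  0001  (1)
  1011  (11)
  ----
  1111  (15)
The nim-sum is 15 ≠ 0, so this is an N-position: the player to move can win.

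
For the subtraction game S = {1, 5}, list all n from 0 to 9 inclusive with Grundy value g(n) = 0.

Compute g(0), g(1), … for moves {1, 5}:
k:     0  1  2  3  4  5  6  7  8  9
g(k):  0  1  0  1  0  1  0  1  0  1
The P-positions (g = 0) in 0..9 are 0, 2, 4, 6, 8.

0, 2, 4, 6, 8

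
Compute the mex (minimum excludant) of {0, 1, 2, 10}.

The values 0, 1, 2 are all present; 3 is the first non-negative integer missing from the set.

3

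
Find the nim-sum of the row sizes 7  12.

Nim-sum: 7 ⊕ 12 = 11.

11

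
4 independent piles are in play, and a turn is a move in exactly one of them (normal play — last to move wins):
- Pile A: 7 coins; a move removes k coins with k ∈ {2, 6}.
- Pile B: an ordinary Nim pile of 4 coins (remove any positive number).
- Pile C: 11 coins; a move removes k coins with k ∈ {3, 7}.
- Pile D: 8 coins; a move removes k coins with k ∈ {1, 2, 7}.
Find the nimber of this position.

7

For pile A, compute g(0), g(1), … with moves {2, 6}:
k:     0  1  2  3  4  5  6  7
g(k):  0  0  1  1  0  0  1  1
So g(7) = 1.
Pile B is a plain Nim pile of size 4, so its Grundy value is 4.
Build the Grundy sequence for pile C with g(k) = mex{g(k−s) : s ∈ {3, 7}, s ≤ k}:
k:     0  1  2  3  4  5  6  7  8  9 10 11
g(k):  0  0  0  1  1  1  0  2  2  1  0  0
So g(11) = 0.
Build the Grundy sequence for pile D with g(k) = mex{g(k−s) : s ∈ {1, 2, 7}, s ≤ k}:
k:     0  1  2  3  4  5  6  7  8
g(k):  0  1  2  0  1  2  0  1  2
So g(8) = 2.
The value of a disjunctive sum is the nim-sum of the parts.
Combined value = 1 XOR 4 XOR 0 XOR 2 = 7.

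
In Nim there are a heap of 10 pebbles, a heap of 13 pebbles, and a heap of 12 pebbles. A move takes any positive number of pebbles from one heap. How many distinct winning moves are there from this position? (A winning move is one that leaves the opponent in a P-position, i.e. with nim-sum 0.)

Write each in binary and XOR column by column:
  1010  (10)
  1101  (13)
  1100  (12)
  ----
  1011  (11)
The overall nim-sum is X = 11. A heap of size p has a winning move iff p XOR X < p (reduce it to p XOR X).
  10: 10 XOR 11 = 1 < 10 — winning move (to 1).
  13: 13 XOR 11 = 6 < 13 — winning move (to 6).
  12: 12 XOR 11 = 7 < 12 — winning move (to 7).
That gives 3 winning moves.

3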